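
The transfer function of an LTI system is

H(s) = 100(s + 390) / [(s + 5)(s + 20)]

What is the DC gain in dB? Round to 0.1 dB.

51.8 dB

H(0) = 100·390 / (5·20) = 390
20 log₁₀(390) ≈ 51.82 dB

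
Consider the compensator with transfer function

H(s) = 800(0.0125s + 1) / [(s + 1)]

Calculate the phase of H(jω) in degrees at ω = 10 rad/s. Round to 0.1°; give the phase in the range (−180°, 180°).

At ω = 10 rad/s:
zero (1 + j10·0.0125) = 1 + j0.125 → |·| ≈ 1.0078, ∠ ≈ 7.13°
pole (1 + j10·1) = 1 + j10 → |·| ≈ 10.05, ∠ ≈ 84.29°
∠H = (7.13°) − (84.29°) = -77.16°

-77.2°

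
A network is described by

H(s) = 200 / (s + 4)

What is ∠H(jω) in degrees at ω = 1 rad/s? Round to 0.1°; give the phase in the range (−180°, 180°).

Substitute s = j1:
Numerator: 200 = 200 + j0
Denominator: (j1) + 4 = 4 + j1
|N| = √(200² + 0²) ≈ 200, ∠N ≈ 0.00°
|D| = √(4² + 1²) ≈ 4.1231, ∠D ≈ 14.04°
∠H = 0.00° − 14.04° = -14.04°

-14.0°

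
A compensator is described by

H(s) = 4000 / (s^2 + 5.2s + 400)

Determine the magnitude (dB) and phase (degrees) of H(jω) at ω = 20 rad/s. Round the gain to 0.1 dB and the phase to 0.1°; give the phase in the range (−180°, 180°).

31.7 dB, -90.0°

At s = jω = j20:
quadratic: (j20)² + 5.2·j20 + 400 = 0 + j104 → |·| ≈ 104, ∠ ≈ 90.00°
|H| = 4000 / 104 ≈ 38.462
Gain = 20 log₁₀(38.462) ≈ 31.70 dB
∠H = 0.00° − 90.00° = -90.00°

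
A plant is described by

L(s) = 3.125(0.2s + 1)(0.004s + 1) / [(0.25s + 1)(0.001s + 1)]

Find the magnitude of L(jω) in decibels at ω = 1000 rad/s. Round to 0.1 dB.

At ω = 1000 rad/s:
zero (1 + j1000·0.2) = 1 + j200 → |·| ≈ 200, ∠ ≈ 89.71°
zero (1 + j1000·0.004) = 1 + j4 → |·| ≈ 4.1231, ∠ ≈ 75.96°
pole (1 + j1000·0.25) = 1 + j250 → |·| ≈ 250, ∠ ≈ 89.77°
pole (1 + j1000·0.001) = 1 + j1 → |·| ≈ 1.4142, ∠ ≈ 45.00°
|L| = 3.125 · 200 · 4.1231 / (250 · 1.4142) ≈ 7.2887
Gain = 20 log₁₀(7.2887) ≈ 17.25 dB

17.3 dB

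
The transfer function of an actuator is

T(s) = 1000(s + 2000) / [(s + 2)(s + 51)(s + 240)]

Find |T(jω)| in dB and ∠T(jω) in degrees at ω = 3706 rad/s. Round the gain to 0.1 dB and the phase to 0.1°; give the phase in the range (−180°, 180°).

-81.7 dB, 156.2°

At s = jω = j3706:
zero (s+2000): 2000 + j3706 → |·| = √(2000²+3706²) = √17734436 ≈ 4211.2, ∠ = arctan(3706/2000) ≈ 61.65°
pole (s+2): 2 + j3706 → |·| = √(2²+3706²) = √13734440 ≈ 3706, ∠ = arctan(3706/2) ≈ 89.97°
pole (s+51): 51 + j3706 → |·| = √(51²+3706²) = √13737037 ≈ 3706.4, ∠ = arctan(3706/51) ≈ 89.21°
pole (s+240): 240 + j3706 → |·| = √(240²+3706²) = √13792036 ≈ 3713.8, ∠ = arctan(3706/240) ≈ 86.29°
|T| = 1000 · 4211.2 / 5.1012e+10 ≈ 8.2553e-05
Gain = 20 log₁₀(8.2553e-05) ≈ -81.67 dB
∠T = 61.65° − 265.47° = -203.82° ≡ 156.18° (principal value)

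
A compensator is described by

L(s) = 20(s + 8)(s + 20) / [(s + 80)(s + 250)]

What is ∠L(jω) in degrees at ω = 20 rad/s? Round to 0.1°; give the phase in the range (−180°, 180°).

At s = jω = j20:
zero (s+8): 8 + j20 → |·| = √(8²+20²) = √464 ≈ 21.541, ∠ = arctan(20/8) ≈ 68.20°
zero (s+20): 20 + j20 → |·| = √(20²+20²) = √800 ≈ 28.284, ∠ = arctan(20/20) ≈ 45.00°
pole (s+80): 80 + j20 → |·| = √(80²+20²) = √6800 ≈ 82.462, ∠ = arctan(20/80) ≈ 14.04°
pole (s+250): 250 + j20 → |·| = √(250²+20²) = √62900 ≈ 250.8, ∠ = arctan(20/250) ≈ 4.57°
∠L = 113.20° − 18.61° = 94.59°

94.6°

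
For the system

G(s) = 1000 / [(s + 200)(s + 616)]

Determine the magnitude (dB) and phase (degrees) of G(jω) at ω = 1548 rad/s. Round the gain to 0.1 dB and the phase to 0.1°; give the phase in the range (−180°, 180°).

-68.3 dB, -150.9°

At s = jω = j1548:
pole (s+200): 200 + j1548 → |·| = √(200²+1548²) = √2436304 ≈ 1560.9, ∠ = arctan(1548/200) ≈ 82.64°
pole (s+616): 616 + j1548 → |·| = √(616²+1548²) = √2775760 ≈ 1666.1, ∠ = arctan(1548/616) ≈ 68.30°
|G| = 1000 / 2.6006e+06 ≈ 0.00038453
Gain = 20 log₁₀(0.00038453) ≈ -68.30 dB
∠G = 0.00° − 150.94° = -150.94°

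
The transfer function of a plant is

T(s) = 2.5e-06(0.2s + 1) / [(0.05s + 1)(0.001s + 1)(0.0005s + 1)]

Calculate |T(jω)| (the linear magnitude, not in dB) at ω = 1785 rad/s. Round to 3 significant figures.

At ω = 1785 rad/s:
zero (1 + j1785·0.2) = 1 + j357 → |·| ≈ 357, ∠ ≈ 89.84°
pole (1 + j1785·0.05) = 1 + j89.25 → |·| ≈ 89.256, ∠ ≈ 89.36°
pole (1 + j1785·0.001) = 1 + j1.785 → |·| ≈ 2.046, ∠ ≈ 60.74°
pole (1 + j1785·0.0005) = 1 + j0.8925 → |·| ≈ 1.3404, ∠ ≈ 41.75°
|T| = 2.5e-06 · 357 / (89.256 · 2.046 · 1.3404) ≈ 3.6461e-06

3.65e-06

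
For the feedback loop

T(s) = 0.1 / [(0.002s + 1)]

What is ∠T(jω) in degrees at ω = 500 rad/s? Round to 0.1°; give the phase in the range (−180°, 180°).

At ω = 500 rad/s:
pole (1 + j500·0.002) = 1 + j1 → |·| ≈ 1.4142, ∠ ≈ 45.00°
∠T = (0°) − (45.00°) = -45.00°

-45.0°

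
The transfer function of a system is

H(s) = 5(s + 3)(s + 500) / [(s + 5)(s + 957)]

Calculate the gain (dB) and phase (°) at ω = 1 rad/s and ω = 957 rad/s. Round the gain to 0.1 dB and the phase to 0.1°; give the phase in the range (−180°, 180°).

ω = 1: 4.2 dB, 7.2°; ω = 957: 12.0 dB, 17.5°

At s = jω = j1:
zero (s+3): 3 + j1 → |·| = √(3²+1²) = √10 ≈ 3.1623, ∠ = arctan(1/3) ≈ 18.43°
zero (s+500): 500 + j1 → |·| = √(500²+1²) = √250001 ≈ 500, ∠ = arctan(1/500) ≈ 0.11°
pole (s+5): 5 + j1 → |·| = √(5²+1²) = √26 ≈ 5.099, ∠ = arctan(1/5) ≈ 11.31°
pole (s+957): 957 + j1 → |·| = √(957²+1²) = √915850 ≈ 957, ∠ = arctan(1/957) ≈ 0.06°
|H| = 5 · 1581.2 / 4879.7 ≈ 1.6202
Gain = 20 log₁₀(1.6202) ≈ 4.19 dB
∠H = 18.54° − 11.37° = 7.17°

At s = jω = j957:
zero (s+3): 3 + j957 → |·| = √(3²+957²) = √915858 ≈ 957, ∠ = arctan(957/3) ≈ 89.82°
zero (s+500): 500 + j957 → |·| = √(500²+957²) = √1165849 ≈ 1079.7, ∠ = arctan(957/500) ≈ 62.41°
pole (s+5): 5 + j957 → |·| = √(5²+957²) = √915874 ≈ 957.01, ∠ = arctan(957/5) ≈ 89.70°
pole (s+957): 957 + j957 → |·| = √(957²+957²) = √1831698 ≈ 1353.4, ∠ = arctan(957/957) ≈ 45.00°
|H| = 5 · 1.0333e+06 / 1.2952e+06 ≈ 3.989
Gain = 20 log₁₀(3.989) ≈ 12.02 dB
∠H = 152.23° − 134.70° = 17.53°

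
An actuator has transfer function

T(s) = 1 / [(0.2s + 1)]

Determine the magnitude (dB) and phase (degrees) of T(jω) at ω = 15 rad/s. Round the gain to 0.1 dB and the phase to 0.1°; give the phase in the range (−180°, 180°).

-10.0 dB, -71.6°

At ω = 15 rad/s:
pole (1 + j15·0.2) = 1 + j3 → |·| ≈ 3.1623, ∠ ≈ 71.57°
|T| = 1 · 1 / (3.1623) ≈ 0.31623
Gain = 20 log₁₀(0.31623) ≈ -10.00 dB
∠T = (0°) − (71.57°) = -71.57°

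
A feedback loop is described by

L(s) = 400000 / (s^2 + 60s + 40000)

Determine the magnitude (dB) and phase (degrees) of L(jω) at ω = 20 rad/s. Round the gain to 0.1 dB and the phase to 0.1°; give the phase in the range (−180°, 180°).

At s = jω = j20:
quadratic: (j20)² + 60·j20 + 40000 = 39600 + j1200 → |·| ≈ 39618, ∠ ≈ 1.74°
|L| = 400000 / 39618 ≈ 10.096
Gain = 20 log₁₀(10.096) ≈ 20.08 dB
∠L = 0.00° − 1.74° = -1.74°

20.1 dB, -1.7°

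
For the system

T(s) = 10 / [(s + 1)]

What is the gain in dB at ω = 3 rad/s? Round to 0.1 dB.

At ω = 3 rad/s:
pole (1 + j3·1) = 1 + j3 → |·| ≈ 3.1623, ∠ ≈ 71.57°
|T| = 10 · 1 / (3.1623) ≈ 3.1623
Gain = 20 log₁₀(3.1623) ≈ 10.00 dB

10.0 dB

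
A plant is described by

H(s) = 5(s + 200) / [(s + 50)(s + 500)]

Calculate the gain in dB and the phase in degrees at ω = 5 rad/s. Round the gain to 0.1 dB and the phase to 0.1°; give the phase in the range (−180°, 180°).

-28.0 dB, -4.9°

At s = jω = j5:
zero (s+200): 200 + j5 → |·| = √(200²+5²) = √40025 ≈ 200.06, ∠ = arctan(5/200) ≈ 1.43°
pole (s+50): 50 + j5 → |·| = √(50²+5²) = √2525 ≈ 50.249, ∠ = arctan(5/50) ≈ 5.71°
pole (s+500): 500 + j5 → |·| = √(500²+5²) = √250025 ≈ 500.02, ∠ = arctan(5/500) ≈ 0.57°
|H| = 5 · 200.06 / 25126 ≈ 0.039811
Gain = 20 log₁₀(0.039811) ≈ -28.00 dB
∠H = 1.43° − 6.28° = -4.85°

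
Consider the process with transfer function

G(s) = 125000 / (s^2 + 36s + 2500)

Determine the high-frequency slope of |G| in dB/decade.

Each pole contributes −20 dB/decade at high frequency; each zero contributes +20 dB/decade.
Net: 0 zero(s) − 2 pole(s) → -40 dB/decade.

-40 dB/decade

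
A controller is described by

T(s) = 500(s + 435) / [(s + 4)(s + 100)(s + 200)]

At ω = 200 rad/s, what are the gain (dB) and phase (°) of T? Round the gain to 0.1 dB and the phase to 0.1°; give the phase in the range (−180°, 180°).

-34.5 dB, -172.6°

At s = jω = j200:
zero (s+435): 435 + j200 → |·| = √(435²+200²) = √229225 ≈ 478.77, ∠ = arctan(200/435) ≈ 24.69°
pole (s+4): 4 + j200 → |·| = √(4²+200²) = √40016 ≈ 200.04, ∠ = arctan(200/4) ≈ 88.85°
pole (s+100): 100 + j200 → |·| = √(100²+200²) = √50000 ≈ 223.61, ∠ = arctan(200/100) ≈ 63.43°
pole (s+200): 200 + j200 → |·| = √(200²+200²) = √80000 ≈ 282.84, ∠ = arctan(200/200) ≈ 45.00°
|T| = 500 · 478.77 / 1.2652e+07 ≈ 0.018921
Gain = 20 log₁₀(0.018921) ≈ -34.46 dB
∠T = 24.69° − 197.28° = -172.59°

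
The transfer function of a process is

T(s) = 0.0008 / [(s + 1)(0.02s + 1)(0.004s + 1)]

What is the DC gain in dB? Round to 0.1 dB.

T(0) = 0.0008 · 1 / 1 = 0.0008
20 log₁₀(0.0008) ≈ -61.94 dB

-61.9 dB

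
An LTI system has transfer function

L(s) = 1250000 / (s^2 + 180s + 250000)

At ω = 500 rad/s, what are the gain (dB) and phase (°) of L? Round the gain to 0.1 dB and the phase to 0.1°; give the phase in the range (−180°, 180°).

22.9 dB, -90.0°

At s = jω = j500:
quadratic: (j500)² + 180·j500 + 250000 = 0 + j90000 → |·| ≈ 90000, ∠ ≈ 90.00°
|L| = 1250000 / 90000 ≈ 13.889
Gain = 20 log₁₀(13.889) ≈ 22.85 dB
∠L = 0.00° − 90.00° = -90.00°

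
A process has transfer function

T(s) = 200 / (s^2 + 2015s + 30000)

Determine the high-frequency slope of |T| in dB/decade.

-40 dB/decade

Each pole contributes −20 dB/decade at high frequency; each zero contributes +20 dB/decade.
Net: 0 zero(s) − 2 pole(s) → -40 dB/decade.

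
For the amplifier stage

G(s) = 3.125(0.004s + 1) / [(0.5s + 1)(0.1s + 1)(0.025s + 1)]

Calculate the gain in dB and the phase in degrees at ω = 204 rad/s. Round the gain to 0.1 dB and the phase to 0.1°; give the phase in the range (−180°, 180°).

-68.6 dB, 143.7°

At ω = 204 rad/s:
zero (1 + j204·0.004) = 1 + j0.816 → |·| ≈ 1.2907, ∠ ≈ 39.21°
pole (1 + j204·0.5) = 1 + j102 → |·| ≈ 102, ∠ ≈ 89.44°
pole (1 + j204·0.1) = 1 + j20.4 → |·| ≈ 20.424, ∠ ≈ 87.19°
pole (1 + j204·0.025) = 1 + j5.1 → |·| ≈ 5.1971, ∠ ≈ 78.91°
|G| = 3.125 · 1.2907 / (102 · 20.424 · 5.1971) ≈ 0.00037254
Gain = 20 log₁₀(0.00037254) ≈ -68.58 dB
∠G = (39.21°) − (89.44° + 87.19° + 78.91°) = -216.33° ≡ 143.67° (principal value)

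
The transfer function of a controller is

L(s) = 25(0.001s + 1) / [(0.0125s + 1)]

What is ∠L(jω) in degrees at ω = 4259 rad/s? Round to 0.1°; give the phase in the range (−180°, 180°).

At ω = 4259 rad/s:
zero (1 + j4259·0.001) = 1 + j4.259 → |·| ≈ 4.3748, ∠ ≈ 76.79°
pole (1 + j4259·0.0125) = 1 + j53.2375 → |·| ≈ 53.247, ∠ ≈ 88.92°
∠L = (76.79°) − (88.92°) = -12.13°

-12.1°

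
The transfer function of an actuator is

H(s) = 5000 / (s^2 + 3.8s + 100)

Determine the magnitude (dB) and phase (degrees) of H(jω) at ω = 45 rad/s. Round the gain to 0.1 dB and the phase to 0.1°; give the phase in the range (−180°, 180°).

At s = jω = j45:
quadratic: (j45)² + 3.8·j45 + 100 = -1925 + j171 → |·| ≈ 1932.6, ∠ ≈ 174.92°
|H| = 5000 / 1932.6 ≈ 2.5872
Gain = 20 log₁₀(2.5872) ≈ 8.26 dB
∠H = 0.00° − 174.92° = -174.92°

8.3 dB, -174.9°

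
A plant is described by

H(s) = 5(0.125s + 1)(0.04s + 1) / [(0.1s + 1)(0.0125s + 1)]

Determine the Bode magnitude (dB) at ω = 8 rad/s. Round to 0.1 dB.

15.2 dB

At ω = 8 rad/s:
zero (1 + j8·0.125) = 1 + j1 → |·| ≈ 1.4142, ∠ ≈ 45.00°
zero (1 + j8·0.04) = 1 + j0.32 → |·| ≈ 1.05, ∠ ≈ 17.74°
pole (1 + j8·0.1) = 1 + j0.8 → |·| ≈ 1.2806, ∠ ≈ 38.66°
pole (1 + j8·0.0125) = 1 + j0.1 → |·| ≈ 1.005, ∠ ≈ 5.71°
|H| = 5 · 1.4142 · 1.05 / (1.2806 · 1.005) ≈ 5.7689
Gain = 20 log₁₀(5.7689) ≈ 15.22 dB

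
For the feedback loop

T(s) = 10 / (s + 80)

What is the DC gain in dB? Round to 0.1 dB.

T(0) = 10 / (80) = 0.125
20 log₁₀(0.125) ≈ -18.06 dB

-18.1 dB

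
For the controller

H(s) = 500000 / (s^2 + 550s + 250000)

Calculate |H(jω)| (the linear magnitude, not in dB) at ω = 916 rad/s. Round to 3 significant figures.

At s = jω = j916:
quadratic: (j916)² + 550·j916 + 250000 = -589056 + j503800 → |·| ≈ 7.7511e+05, ∠ ≈ 139.46°
|H| = 500000 / 7.7511e+05 ≈ 0.64507

0.645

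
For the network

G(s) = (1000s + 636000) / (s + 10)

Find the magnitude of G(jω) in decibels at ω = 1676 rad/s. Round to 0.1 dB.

60.6 dB

Substitute s = j1676:
Numerator: 1000(j1676) + 636000 = 636000 + j1676000
Denominator: (j1676) + 10 = 10 + j1676
|N| = √(636000² + 1676000²) ≈ 1.7926e+06, ∠N ≈ 69.22°
|D| = √(10² + 1676²) ≈ 1676, ∠D ≈ 89.66°
|G| = 1.7926e+06 / 1676 ≈ 1069.6
Gain = 20 log₁₀(1069.6) ≈ 60.58 dB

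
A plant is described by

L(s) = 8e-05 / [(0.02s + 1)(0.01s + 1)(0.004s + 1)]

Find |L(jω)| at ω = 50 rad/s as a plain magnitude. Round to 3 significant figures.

4.96e-05

At ω = 50 rad/s:
pole (1 + j50·0.02) = 1 + j1 → |·| ≈ 1.4142, ∠ ≈ 45.00°
pole (1 + j50·0.01) = 1 + j0.5 → |·| ≈ 1.118, ∠ ≈ 26.57°
pole (1 + j50·0.004) = 1 + j0.2 → |·| ≈ 1.0198, ∠ ≈ 11.31°
|L| = 8e-05 · 1 / (1.4142 · 1.118 · 1.0198) ≈ 4.9616e-05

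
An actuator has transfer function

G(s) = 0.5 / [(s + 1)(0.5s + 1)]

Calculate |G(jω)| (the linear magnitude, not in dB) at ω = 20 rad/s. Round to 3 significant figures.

0.00248

At ω = 20 rad/s:
pole (1 + j20·1) = 1 + j20 → |·| ≈ 20.025, ∠ ≈ 87.14°
pole (1 + j20·0.5) = 1 + j10 → |·| ≈ 10.05, ∠ ≈ 84.29°
|G| = 0.5 · 1 / (20.025 · 10.05) ≈ 0.0024845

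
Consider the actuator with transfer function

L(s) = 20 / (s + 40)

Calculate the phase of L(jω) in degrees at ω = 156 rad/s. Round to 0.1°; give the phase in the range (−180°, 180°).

At s = jω = j156:
pole (s+40): 40 + j156 → |·| = √(40²+156²) = √25936 ≈ 161.05, ∠ = arctan(156/40) ≈ 75.62°
∠L = 0.00° − 75.62° = -75.62°

-75.6°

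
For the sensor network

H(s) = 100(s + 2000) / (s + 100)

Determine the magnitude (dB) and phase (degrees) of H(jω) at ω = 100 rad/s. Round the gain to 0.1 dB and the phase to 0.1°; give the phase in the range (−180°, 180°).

63.0 dB, -42.1°

At s = jω = j100:
zero (s+2000): 2000 + j100 → |·| = √(2000²+100²) = √4010000 ≈ 2002.5, ∠ = arctan(100/2000) ≈ 2.86°
pole (s+100): 100 + j100 → |·| = √(100²+100²) = √20000 ≈ 141.42, ∠ = arctan(100/100) ≈ 45.00°
|H| = 100 · 2002.5 / 141.42 ≈ 1416
Gain = 20 log₁₀(1416) ≈ 63.02 dB
∠H = 2.86° − 45.00° = -42.14°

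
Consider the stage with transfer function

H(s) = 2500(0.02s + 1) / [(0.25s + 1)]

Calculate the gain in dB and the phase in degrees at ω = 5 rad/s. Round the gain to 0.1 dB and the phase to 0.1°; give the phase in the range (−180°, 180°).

At ω = 5 rad/s:
zero (1 + j5·0.02) = 1 + j0.1 → |·| ≈ 1.005, ∠ ≈ 5.71°
pole (1 + j5·0.25) = 1 + j1.25 → |·| ≈ 1.6008, ∠ ≈ 51.34°
|H| = 2500 · 1.005 / (1.6008) ≈ 1569.5
Gain = 20 log₁₀(1569.5) ≈ 63.92 dB
∠H = (5.71°) − (51.34°) = -45.63°

63.9 dB, -45.6°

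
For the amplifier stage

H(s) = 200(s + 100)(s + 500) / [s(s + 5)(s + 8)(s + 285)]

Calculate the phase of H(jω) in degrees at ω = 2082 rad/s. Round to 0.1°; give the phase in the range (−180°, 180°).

171.9°

At s = jω = j2082:
zero (s+100): 100 + j2082 → |·| = √(100²+2082²) = √4344724 ≈ 2084.4, ∠ = arctan(2082/100) ≈ 87.25°
zero (s+500): 500 + j2082 → |·| = √(500²+2082²) = √4584724 ≈ 2141.2, ∠ = arctan(2082/500) ≈ 76.50°
pole (s+5): 5 + j2082 → |·| = √(5²+2082²) = √4334749 ≈ 2082, ∠ = arctan(2082/5) ≈ 89.86°
pole (s+8): 8 + j2082 → |·| = √(8²+2082²) = √4334788 ≈ 2082, ∠ = arctan(2082/8) ≈ 89.78°
pole (s+285): 285 + j2082 → |·| = √(285²+2082²) = √4415949 ≈ 2101.4, ∠ = arctan(2082/285) ≈ 82.21°
pole at origin: |s| = 2082, ∠ = 90.00° (in denominator)
∠H = 163.75° − 351.85° = -188.10° ≡ 171.90° (principal value)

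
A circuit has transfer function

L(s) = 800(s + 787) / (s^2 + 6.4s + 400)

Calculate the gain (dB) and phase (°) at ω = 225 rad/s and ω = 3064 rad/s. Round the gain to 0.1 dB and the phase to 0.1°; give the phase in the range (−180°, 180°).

ω = 225: 22.3 dB, -162.4°; ω = 3064: -11.4 dB, -104.3°

At s = jω = j225:
zero (s+787): 787 + j225 → |·| = √(787²+225²) = √669994 ≈ 818.53, ∠ = arctan(225/787) ≈ 15.96°
quadratic: (j225)² + 6.4·j225 + 400 = -50225 + j1440 → |·| ≈ 50246, ∠ ≈ 178.36°
|L| = 800 · 818.53 / 50246 ≈ 13.032
Gain = 20 log₁₀(13.032) ≈ 22.30 dB
∠L = 15.96° − 178.36° = -162.40°

At s = jω = j3064:
zero (s+787): 787 + j3064 → |·| = √(787²+3064²) = √10007465 ≈ 3163.5, ∠ = arctan(3064/787) ≈ 75.59°
quadratic: (j3064)² + 6.4·j3064 + 400 = -9387696 + j19609.6 → |·| ≈ 9.3877e+06, ∠ ≈ 179.88°
|L| = 800 · 3163.5 / 9.3877e+06 ≈ 0.26959
Gain = 20 log₁₀(0.26959) ≈ -11.39 dB
∠L = 75.59° − 179.88° = -104.29°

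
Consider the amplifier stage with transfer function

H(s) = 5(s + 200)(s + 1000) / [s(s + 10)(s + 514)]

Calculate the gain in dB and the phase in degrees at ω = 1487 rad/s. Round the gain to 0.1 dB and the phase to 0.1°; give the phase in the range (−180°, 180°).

-48.3 dB, -112.1°

At s = jω = j1487:
zero (s+200): 200 + j1487 → |·| = √(200²+1487²) = √2251169 ≈ 1500.4, ∠ = arctan(1487/200) ≈ 82.34°
zero (s+1000): 1000 + j1487 → |·| = √(1000²+1487²) = √3211169 ≈ 1792, ∠ = arctan(1487/1000) ≈ 56.08°
pole (s+10): 10 + j1487 → |·| = √(10²+1487²) = √2211269 ≈ 1487, ∠ = arctan(1487/10) ≈ 89.61°
pole (s+514): 514 + j1487 → |·| = √(514²+1487²) = √2475365 ≈ 1573.3, ∠ = arctan(1487/514) ≈ 70.93°
pole at origin: |s| = 1487, ∠ = 90.00° (in denominator)
|H| = 5 · 2.6887e+06 / 3.4788e+09 ≈ 0.0038644
Gain = 20 log₁₀(0.0038644) ≈ -48.26 dB
∠H = 138.42° − 250.54° = -112.12°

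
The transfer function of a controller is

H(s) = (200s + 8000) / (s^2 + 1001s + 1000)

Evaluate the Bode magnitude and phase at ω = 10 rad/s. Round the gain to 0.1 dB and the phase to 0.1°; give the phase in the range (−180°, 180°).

-1.7 dB, -70.8°

Substitute s = j10:
Numerator: 200(j10) + 8000 = 8000 + j2000
Denominator: (j10)^2 + 1001(j10) + 1000 = 900 + j10010
|N| = √(8000² + 2000²) ≈ 8246.2, ∠N ≈ 14.04°
|D| = √(900² + 10010²) ≈ 10050, ∠D ≈ 84.86°
|H| = 8246.2 / 10050 ≈ 0.82052
Gain = 20 log₁₀(0.82052) ≈ -1.72 dB
∠H = 14.04° − 84.86° = -70.82°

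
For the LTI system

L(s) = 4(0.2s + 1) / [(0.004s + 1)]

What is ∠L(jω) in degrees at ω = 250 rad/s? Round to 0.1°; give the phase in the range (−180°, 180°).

At ω = 250 rad/s:
zero (1 + j250·0.2) = 1 + j50 → |·| ≈ 50.01, ∠ ≈ 88.85°
pole (1 + j250·0.004) = 1 + j1 → |·| ≈ 1.4142, ∠ ≈ 45.00°
∠L = (88.85°) − (45.00°) = 43.85°

43.9°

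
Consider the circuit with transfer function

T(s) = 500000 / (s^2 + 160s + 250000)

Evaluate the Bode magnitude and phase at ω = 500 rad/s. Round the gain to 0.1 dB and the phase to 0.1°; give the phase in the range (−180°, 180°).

15.9 dB, -90.0°

At s = jω = j500:
quadratic: (j500)² + 160·j500 + 250000 = 0 + j80000 → |·| ≈ 80000, ∠ ≈ 90.00°
|T| = 500000 / 80000 ≈ 6.25
Gain = 20 log₁₀(6.25) ≈ 15.92 dB
∠T = 0.00° − 90.00° = -90.00°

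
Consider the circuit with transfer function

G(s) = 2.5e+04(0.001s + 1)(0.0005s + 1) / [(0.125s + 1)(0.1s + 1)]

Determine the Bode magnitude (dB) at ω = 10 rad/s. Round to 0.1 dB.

At ω = 10 rad/s:
zero (1 + j10·0.001) = 1 + j0.01 → |·| ≈ 1, ∠ ≈ 0.57°
zero (1 + j10·0.0005) = 1 + j0.005 → |·| ≈ 1, ∠ ≈ 0.29°
pole (1 + j10·0.125) = 1 + j1.25 → |·| ≈ 1.6008, ∠ ≈ 51.34°
pole (1 + j10·0.1) = 1 + j1 → |·| ≈ 1.4142, ∠ ≈ 45.00°
|G| = 2.5e+04 · 1 · 1 / (1.6008 · 1.4142) ≈ 11043
Gain = 20 log₁₀(11043) ≈ 80.86 dB

80.9 dB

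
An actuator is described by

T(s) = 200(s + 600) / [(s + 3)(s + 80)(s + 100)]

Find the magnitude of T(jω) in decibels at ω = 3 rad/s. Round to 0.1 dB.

At s = jω = j3:
zero (s+600): 600 + j3 → |·| = √(600²+3²) = √360009 ≈ 600.01, ∠ = arctan(3/600) ≈ 0.29°
pole (s+3): 3 + j3 → |·| = √(3²+3²) = √18 ≈ 4.2426, ∠ = arctan(3/3) ≈ 45.00°
pole (s+80): 80 + j3 → |·| = √(80²+3²) = √6409 ≈ 80.056, ∠ = arctan(3/80) ≈ 2.15°
pole (s+100): 100 + j3 → |·| = √(100²+3²) = √10009 ≈ 100.04, ∠ = arctan(3/100) ≈ 1.72°
|T| = 200 · 600.01 / 33978 ≈ 3.5318
Gain = 20 log₁₀(3.5318) ≈ 10.96 dB

11.0 dB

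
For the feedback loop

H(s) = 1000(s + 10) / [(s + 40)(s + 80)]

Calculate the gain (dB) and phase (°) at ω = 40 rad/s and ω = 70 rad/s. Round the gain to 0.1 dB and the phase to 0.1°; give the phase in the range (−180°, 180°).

At s = jω = j40:
zero (s+10): 10 + j40 → |·| = √(10²+40²) = √1700 ≈ 41.231, ∠ = arctan(40/10) ≈ 75.96°
pole (s+40): 40 + j40 → |·| = √(40²+40²) = √3200 ≈ 56.569, ∠ = arctan(40/40) ≈ 45.00°
pole (s+80): 80 + j40 → |·| = √(80²+40²) = √8000 ≈ 89.443, ∠ = arctan(40/80) ≈ 26.57°
|H| = 1000 · 41.231 / 5059.7 ≈ 8.1489
Gain = 20 log₁₀(8.1489) ≈ 18.22 dB
∠H = 75.96° − 71.57° = 4.39°

At s = jω = j70:
zero (s+10): 10 + j70 → |·| = √(10²+70²) = √5000 ≈ 70.711, ∠ = arctan(70/10) ≈ 81.87°
pole (s+40): 40 + j70 → |·| = √(40²+70²) = √6500 ≈ 80.623, ∠ = arctan(70/40) ≈ 60.26°
pole (s+80): 80 + j70 → |·| = √(80²+70²) = √11300 ≈ 106.3, ∠ = arctan(70/80) ≈ 41.19°
|H| = 1000 · 70.711 / 8570.2 ≈ 8.2508
Gain = 20 log₁₀(8.2508) ≈ 18.33 dB
∠H = 81.87° − 101.45° = -19.58°

ω = 40: 18.2 dB, 4.4°; ω = 70: 18.3 dB, -19.6°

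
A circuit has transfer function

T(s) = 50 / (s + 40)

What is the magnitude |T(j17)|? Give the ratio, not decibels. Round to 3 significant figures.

Substitute s = j17:
Numerator: 50 = 50 + j0
Denominator: (j17) + 40 = 40 + j17
|N| = √(50² + 0²) ≈ 50, ∠N ≈ 0.00°
|D| = √(40² + 17²) ≈ 43.463, ∠D ≈ 23.03°
|T| = 50 / 43.463 ≈ 1.1504

1.15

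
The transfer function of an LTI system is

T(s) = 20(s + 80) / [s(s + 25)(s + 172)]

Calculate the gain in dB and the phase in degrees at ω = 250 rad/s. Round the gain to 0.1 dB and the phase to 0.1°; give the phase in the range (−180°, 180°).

-71.2 dB, -157.5°

At s = jω = j250:
zero (s+80): 80 + j250 → |·| = √(80²+250²) = √68900 ≈ 262.49, ∠ = arctan(250/80) ≈ 72.26°
pole (s+25): 25 + j250 → |·| = √(25²+250²) = √63125 ≈ 251.25, ∠ = arctan(250/25) ≈ 84.29°
pole (s+172): 172 + j250 → |·| = √(172²+250²) = √92084 ≈ 303.45, ∠ = arctan(250/172) ≈ 55.47°
pole at origin: |s| = 250, ∠ = 90.00° (in denominator)
|T| = 20 · 262.49 / 1.906e+07 ≈ 0.00027544
Gain = 20 log₁₀(0.00027544) ≈ -71.20 dB
∠T = 72.26° − 229.76° = -157.50°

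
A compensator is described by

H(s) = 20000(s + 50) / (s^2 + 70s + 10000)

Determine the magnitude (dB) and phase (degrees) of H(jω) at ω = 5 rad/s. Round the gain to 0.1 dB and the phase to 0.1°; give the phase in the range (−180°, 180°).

40.1 dB, 3.7°

At s = jω = j5:
zero (s+50): 50 + j5 → |·| = √(50²+5²) = √2525 ≈ 50.249, ∠ = arctan(5/50) ≈ 5.71°
quadratic: (j5)² + 70·j5 + 10000 = 9975 + j350 → |·| ≈ 9981.1, ∠ ≈ 2.01°
|H| = 20000 · 50.249 / 9981.1 ≈ 100.69
Gain = 20 log₁₀(100.69) ≈ 40.06 dB
∠H = 5.71° − 2.01° = 3.70°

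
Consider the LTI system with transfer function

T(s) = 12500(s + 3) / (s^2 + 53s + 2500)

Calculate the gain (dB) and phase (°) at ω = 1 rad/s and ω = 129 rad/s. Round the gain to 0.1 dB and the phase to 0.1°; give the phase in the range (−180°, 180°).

At s = jω = j1:
zero (s+3): 3 + j1 → |·| = √(3²+1²) = √10 ≈ 3.1623, ∠ = arctan(1/3) ≈ 18.43°
quadratic: (j1)² + 53·j1 + 2500 = 2499 + j53 → |·| ≈ 2499.6, ∠ ≈ 1.21°
|T| = 12500 · 3.1623 / 2499.6 ≈ 15.814
Gain = 20 log₁₀(15.814) ≈ 23.98 dB
∠T = 18.43° − 1.21° = 17.22°

At s = jω = j129:
zero (s+3): 3 + j129 → |·| = √(3²+129²) = √16650 ≈ 129.03, ∠ = arctan(129/3) ≈ 88.67°
quadratic: (j129)² + 53·j129 + 2500 = -14141 + j6837 → |·| ≈ 15707, ∠ ≈ 154.20°
|T| = 12500 · 129.03 / 15707 ≈ 102.69
Gain = 20 log₁₀(102.69) ≈ 40.23 dB
∠T = 88.67° − 154.20° = -65.53°

ω = 1: 24.0 dB, 17.2°; ω = 129: 40.2 dB, -65.5°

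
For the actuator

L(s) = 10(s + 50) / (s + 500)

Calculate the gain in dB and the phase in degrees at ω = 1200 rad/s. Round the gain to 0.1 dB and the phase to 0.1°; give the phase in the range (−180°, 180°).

At s = jω = j1200:
zero (s+50): 50 + j1200 → |·| = √(50²+1200²) = √1442500 ≈ 1201, ∠ = arctan(1200/50) ≈ 87.61°
pole (s+500): 500 + j1200 → |·| = √(500²+1200²) = √1690000 ≈ 1300, ∠ = arctan(1200/500) ≈ 67.38°
|L| = 10 · 1201 / 1300 ≈ 9.2385
Gain = 20 log₁₀(9.2385) ≈ 19.31 dB
∠L = 87.61° − 67.38° = 20.23°

19.3 dB, 20.2°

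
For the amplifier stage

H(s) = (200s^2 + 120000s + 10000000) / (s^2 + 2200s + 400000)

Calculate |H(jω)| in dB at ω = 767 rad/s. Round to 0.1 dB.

38.4 dB

Substitute s = j767:
Numerator: 200(j767)^2 + 120000(j767) + 10000000 = -107657800 + j92040000
Denominator: (j767)^2 + 2200(j767) + 400000 = -188289 + j1687400
|N| = √(107657800² + 92040000²) ≈ 1.4164e+08, ∠N ≈ 139.47°
|D| = √(188289² + 1687400²) ≈ 1.6979e+06, ∠D ≈ 96.37°
|H| = 1.4164e+08 / 1.6979e+06 ≈ 83.421
Gain = 20 log₁₀(83.421) ≈ 38.43 dB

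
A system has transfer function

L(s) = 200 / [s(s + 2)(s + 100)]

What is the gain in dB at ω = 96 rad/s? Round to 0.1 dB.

-76.1 dB

At s = jω = j96:
pole (s+2): 2 + j96 → |·| = √(2²+96²) = √9220 ≈ 96.021, ∠ = arctan(96/2) ≈ 88.81°
pole (s+100): 100 + j96 → |·| = √(100²+96²) = √19216 ≈ 138.62, ∠ = arctan(96/100) ≈ 43.83°
pole at origin: |s| = 96, ∠ = 90.00° (in denominator)
|L| = 200 / 1.2778e+06 ≈ 0.00015652
Gain = 20 log₁₀(0.00015652) ≈ -76.11 dB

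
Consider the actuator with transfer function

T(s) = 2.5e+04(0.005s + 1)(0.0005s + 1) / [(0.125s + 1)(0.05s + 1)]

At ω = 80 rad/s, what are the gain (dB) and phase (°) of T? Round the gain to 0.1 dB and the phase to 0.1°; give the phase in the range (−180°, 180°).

At ω = 80 rad/s:
zero (1 + j80·0.005) = 1 + j0.4 → |·| ≈ 1.077, ∠ ≈ 21.80°
zero (1 + j80·0.0005) = 1 + j0.04 → |·| ≈ 1.0008, ∠ ≈ 2.29°
pole (1 + j80·0.125) = 1 + j10 → |·| ≈ 10.05, ∠ ≈ 84.29°
pole (1 + j80·0.05) = 1 + j4 → |·| ≈ 4.1231, ∠ ≈ 75.96°
|T| = 2.5e+04 · 1.077 · 1.0008 / (10.05 · 4.1231) ≈ 650.3
Gain = 20 log₁₀(650.3) ≈ 56.26 dB
∠T = (21.80° + 2.29°) − (84.29° + 75.96°) = -136.16°

56.3 dB, -136.2°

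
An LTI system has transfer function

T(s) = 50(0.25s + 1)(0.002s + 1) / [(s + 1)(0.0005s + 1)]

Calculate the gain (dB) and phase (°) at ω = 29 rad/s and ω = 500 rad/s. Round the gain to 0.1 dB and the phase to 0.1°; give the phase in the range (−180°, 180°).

ω = 29: 22.0 dB, -3.4°; ω = 500: 24.7 dB, 30.6°

At ω = 29 rad/s:
zero (1 + j29·0.25) = 1 + j7.25 → |·| ≈ 7.3186, ∠ ≈ 82.15°
zero (1 + j29·0.002) = 1 + j0.058 → |·| ≈ 1.0017, ∠ ≈ 3.32°
pole (1 + j29·1) = 1 + j29 → |·| ≈ 29.017, ∠ ≈ 88.03°
pole (1 + j29·0.0005) = 1 + j0.0145 → |·| ≈ 1.0001, ∠ ≈ 0.83°
|T| = 50 · 7.3186 · 1.0017 / (29.017 · 1.0001) ≈ 12.631
Gain = 20 log₁₀(12.631) ≈ 22.03 dB
∠T = (82.15° + 3.32°) − (88.03° + 0.83°) = -3.39°

At ω = 500 rad/s:
zero (1 + j500·0.25) = 1 + j125 → |·| ≈ 125, ∠ ≈ 89.54°
zero (1 + j500·0.002) = 1 + j1 → |·| ≈ 1.4142, ∠ ≈ 45.00°
pole (1 + j500·1) = 1 + j500 → |·| ≈ 500, ∠ ≈ 89.89°
pole (1 + j500·0.0005) = 1 + j0.25 → |·| ≈ 1.0308, ∠ ≈ 14.04°
|T| = 50 · 125 · 1.4142 / (500 · 1.0308) ≈ 17.149
Gain = 20 log₁₀(17.149) ≈ 24.68 dB
∠T = (89.54° + 45.00°) − (89.89° + 14.04°) = 30.61°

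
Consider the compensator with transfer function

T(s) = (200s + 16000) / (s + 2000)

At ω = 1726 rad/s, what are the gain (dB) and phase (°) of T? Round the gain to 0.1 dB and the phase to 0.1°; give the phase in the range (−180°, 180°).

Substitute s = j1726:
Numerator: 200(j1726) + 16000 = 16000 + j345200
Denominator: (j1726) + 2000 = 2000 + j1726
|N| = √(16000² + 345200²) ≈ 3.4557e+05, ∠N ≈ 87.35°
|D| = √(2000² + 1726²) ≈ 2641.8, ∠D ≈ 40.79°
|T| = 3.4557e+05 / 2641.8 ≈ 130.81
Gain = 20 log₁₀(130.81) ≈ 42.33 dB
∠T = 87.35° − 40.79° = 46.56°

42.3 dB, 46.6°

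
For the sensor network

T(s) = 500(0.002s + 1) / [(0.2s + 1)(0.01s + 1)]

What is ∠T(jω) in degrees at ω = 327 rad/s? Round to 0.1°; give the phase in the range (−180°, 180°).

At ω = 327 rad/s:
zero (1 + j327·0.002) = 1 + j0.654 → |·| ≈ 1.1949, ∠ ≈ 33.18°
pole (1 + j327·0.2) = 1 + j65.4 → |·| ≈ 65.408, ∠ ≈ 89.12°
pole (1 + j327·0.01) = 1 + j3.27 → |·| ≈ 3.4195, ∠ ≈ 73.00°
∠T = (33.18°) − (89.12° + 73.00°) = -128.94°

-128.9°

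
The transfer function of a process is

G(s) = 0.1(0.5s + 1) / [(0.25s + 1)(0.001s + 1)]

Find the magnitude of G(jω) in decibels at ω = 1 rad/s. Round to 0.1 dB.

-19.3 dB

At ω = 1 rad/s:
zero (1 + j1·0.5) = 1 + j0.5 → |·| ≈ 1.118, ∠ ≈ 26.57°
pole (1 + j1·0.25) = 1 + j0.25 → |·| ≈ 1.0308, ∠ ≈ 14.04°
pole (1 + j1·0.001) = 1 + j0.001 → |·| ≈ 1, ∠ ≈ 0.06°
|G| = 0.1 · 1.118 / (1.0308 · 1) ≈ 0.10846
Gain = 20 log₁₀(0.10846) ≈ -19.29 dB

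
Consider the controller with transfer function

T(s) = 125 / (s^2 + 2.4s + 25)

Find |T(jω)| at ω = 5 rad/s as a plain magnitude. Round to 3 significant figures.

At s = jω = j5:
quadratic: (j5)² + 2.4·j5 + 25 = 0 + j12 → |·| ≈ 12, ∠ ≈ 90.00°
|T| = 125 / 12 ≈ 10.417

10.4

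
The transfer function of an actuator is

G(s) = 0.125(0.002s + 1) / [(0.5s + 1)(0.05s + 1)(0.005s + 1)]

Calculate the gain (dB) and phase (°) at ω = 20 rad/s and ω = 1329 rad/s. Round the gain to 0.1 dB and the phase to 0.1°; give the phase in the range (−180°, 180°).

At ω = 20 rad/s:
zero (1 + j20·0.002) = 1 + j0.04 → |·| ≈ 1.0008, ∠ ≈ 2.29°
pole (1 + j20·0.5) = 1 + j10 → |·| ≈ 10.05, ∠ ≈ 84.29°
pole (1 + j20·0.05) = 1 + j1 → |·| ≈ 1.4142, ∠ ≈ 45.00°
pole (1 + j20·0.005) = 1 + j0.1 → |·| ≈ 1.005, ∠ ≈ 5.71°
|G| = 0.125 · 1.0008 / (10.05 · 1.4142 · 1.005) ≈ 0.0087582
Gain = 20 log₁₀(0.0087582) ≈ -41.15 dB
∠G = (2.29°) − (84.29° + 45.00° + 5.71°) = -132.71°

At ω = 1329 rad/s:
zero (1 + j1329·0.002) = 1 + j2.658 → |·| ≈ 2.8399, ∠ ≈ 69.38°
pole (1 + j1329·0.5) = 1 + j664.5 → |·| ≈ 664.5, ∠ ≈ 89.91°
pole (1 + j1329·0.05) = 1 + j66.45 → |·| ≈ 66.458, ∠ ≈ 89.14°
pole (1 + j1329·0.005) = 1 + j6.645 → |·| ≈ 6.7198, ∠ ≈ 81.44°
|G| = 0.125 · 2.8399 / (664.5 · 66.458 · 6.7198) ≈ 1.1962e-06
Gain = 20 log₁₀(1.1962e-06) ≈ -118.44 dB
∠G = (69.38°) − (89.91° + 89.14° + 81.44°) = -191.11° ≡ 168.89° (principal value)

ω = 20: -41.2 dB, -132.7°; ω = 1329: -118.4 dB, 168.9°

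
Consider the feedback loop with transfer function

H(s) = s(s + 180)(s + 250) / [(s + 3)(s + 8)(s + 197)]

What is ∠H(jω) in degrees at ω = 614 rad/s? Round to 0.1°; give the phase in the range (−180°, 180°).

-19.7°

At s = jω = j614:
zero (s+180): 180 + j614 → |·| = √(180²+614²) = √409396 ≈ 639.84, ∠ = arctan(614/180) ≈ 73.66°
zero (s+250): 250 + j614 → |·| = √(250²+614²) = √439496 ≈ 662.94, ∠ = arctan(614/250) ≈ 67.85°
zero at origin: s = j614 → |·| = 614, ∠ = 90.00°
pole (s+3): 3 + j614 → |·| = √(3²+614²) = √377005 ≈ 614.01, ∠ = arctan(614/3) ≈ 89.72°
pole (s+8): 8 + j614 → |·| = √(8²+614²) = √377060 ≈ 614.05, ∠ = arctan(614/8) ≈ 89.25°
pole (s+197): 197 + j614 → |·| = √(197²+614²) = √415805 ≈ 644.83, ∠ = arctan(614/197) ≈ 72.21°
∠H = 231.51° − 251.18° = -19.67°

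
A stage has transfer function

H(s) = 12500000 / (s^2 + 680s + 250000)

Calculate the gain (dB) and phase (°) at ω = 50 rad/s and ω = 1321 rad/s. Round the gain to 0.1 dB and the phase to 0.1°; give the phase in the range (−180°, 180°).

ω = 50: 34.0 dB, -7.8°; ω = 1321: 17.1 dB, -149.0°

At s = jω = j50:
quadratic: (j50)² + 680·j50 + 250000 = 247500 + j34000 → |·| ≈ 2.4982e+05, ∠ ≈ 7.82°
|H| = 12500000 / 2.4982e+05 ≈ 50.036
Gain = 20 log₁₀(50.036) ≈ 33.99 dB
∠H = 0.00° − 7.82° = -7.82°

At s = jω = j1321:
quadratic: (j1321)² + 680·j1321 + 250000 = -1495041 + j898280 → |·| ≈ 1.7441e+06, ∠ ≈ 149.00°
|H| = 12500000 / 1.7441e+06 ≈ 7.167
Gain = 20 log₁₀(7.167) ≈ 17.11 dB
∠H = 0.00° − 149.00° = -149.00°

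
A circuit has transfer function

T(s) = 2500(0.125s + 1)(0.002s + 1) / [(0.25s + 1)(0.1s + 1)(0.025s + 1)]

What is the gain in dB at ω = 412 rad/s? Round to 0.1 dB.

At ω = 412 rad/s:
zero (1 + j412·0.125) = 1 + j51.5 → |·| ≈ 51.51, ∠ ≈ 88.89°
zero (1 + j412·0.002) = 1 + j0.824 → |·| ≈ 1.2958, ∠ ≈ 39.49°
pole (1 + j412·0.25) = 1 + j103 → |·| ≈ 103, ∠ ≈ 89.44°
pole (1 + j412·0.1) = 1 + j41.2 → |·| ≈ 41.212, ∠ ≈ 88.61°
pole (1 + j412·0.025) = 1 + j10.3 → |·| ≈ 10.348, ∠ ≈ 84.45°
|T| = 2500 · 51.51 · 1.2958 / (103 · 41.212 · 10.348) ≈ 3.7989
Gain = 20 log₁₀(3.7989) ≈ 11.59 dB

11.6 dB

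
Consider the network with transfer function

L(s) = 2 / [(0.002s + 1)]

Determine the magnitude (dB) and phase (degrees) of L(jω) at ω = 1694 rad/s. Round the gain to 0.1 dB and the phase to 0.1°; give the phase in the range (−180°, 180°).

-4.9 dB, -73.6°

At ω = 1694 rad/s:
pole (1 + j1694·0.002) = 1 + j3.388 → |·| ≈ 3.5325, ∠ ≈ 73.56°
|L| = 2 · 1 / (3.5325) ≈ 0.56617
Gain = 20 log₁₀(0.56617) ≈ -4.94 dB
∠L = (0°) − (73.56°) = -73.56°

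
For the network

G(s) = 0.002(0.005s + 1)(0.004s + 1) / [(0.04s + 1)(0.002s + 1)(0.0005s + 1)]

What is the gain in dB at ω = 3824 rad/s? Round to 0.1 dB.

At ω = 3824 rad/s:
zero (1 + j3824·0.005) = 1 + j19.12 → |·| ≈ 19.146, ∠ ≈ 87.01°
zero (1 + j3824·0.004) = 1 + j15.296 → |·| ≈ 15.329, ∠ ≈ 86.26°
pole (1 + j3824·0.04) = 1 + j152.96 → |·| ≈ 152.96, ∠ ≈ 89.63°
pole (1 + j3824·0.002) = 1 + j7.648 → |·| ≈ 7.7131, ∠ ≈ 82.55°
pole (1 + j3824·0.0005) = 1 + j1.912 → |·| ≈ 2.1577, ∠ ≈ 62.39°
|G| = 0.002 · 19.146 · 15.329 / (152.96 · 7.7131 · 2.1577) ≈ 0.00023058
Gain = 20 log₁₀(0.00023058) ≈ -72.74 dB

-72.7 dB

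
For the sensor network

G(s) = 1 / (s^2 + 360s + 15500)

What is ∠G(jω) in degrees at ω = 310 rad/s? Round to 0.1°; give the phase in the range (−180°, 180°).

-125.8°

Substitute s = j310:
Numerator: 1 = 1 + j0
Denominator: (j310)^2 + 360(j310) + 15500 = -80600 + j111600
|N| = √(1² + 0²) ≈ 1, ∠N ≈ 0.00°
|D| = √(80600² + 111600²) ≈ 1.3766e+05, ∠D ≈ 125.84°
∠G = 0.00° − 125.84° = -125.84°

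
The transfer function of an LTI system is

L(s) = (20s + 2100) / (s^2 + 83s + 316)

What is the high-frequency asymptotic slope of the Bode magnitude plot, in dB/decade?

-20 dB/decade

Each pole contributes −20 dB/decade at high frequency; each zero contributes +20 dB/decade.
Net: 1 zero(s) − 2 pole(s) → -20 dB/decade.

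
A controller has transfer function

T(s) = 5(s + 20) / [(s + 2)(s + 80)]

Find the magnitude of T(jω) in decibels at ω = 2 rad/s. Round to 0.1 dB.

-7.1 dB

At s = jω = j2:
zero (s+20): 20 + j2 → |·| = √(20²+2²) = √404 ≈ 20.1, ∠ = arctan(2/20) ≈ 5.71°
pole (s+2): 2 + j2 → |·| = √(2²+2²) = √8 ≈ 2.8284, ∠ = arctan(2/2) ≈ 45.00°
pole (s+80): 80 + j2 → |·| = √(80²+2²) = √6404 ≈ 80.025, ∠ = arctan(2/80) ≈ 1.43°
|T| = 5 · 20.1 / 226.34 ≈ 0.44402
Gain = 20 log₁₀(0.44402) ≈ -7.05 dB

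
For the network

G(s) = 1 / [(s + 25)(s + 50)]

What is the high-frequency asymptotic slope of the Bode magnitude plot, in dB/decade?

Each pole contributes −20 dB/decade at high frequency; each zero contributes +20 dB/decade.
Net: 0 zero(s) − 2 pole(s) → -40 dB/decade.

-40 dB/decade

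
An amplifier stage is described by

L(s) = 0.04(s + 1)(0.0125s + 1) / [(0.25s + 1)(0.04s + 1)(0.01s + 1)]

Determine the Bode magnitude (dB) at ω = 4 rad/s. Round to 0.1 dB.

At ω = 4 rad/s:
zero (1 + j4·1) = 1 + j4 → |·| ≈ 4.1231, ∠ ≈ 75.96°
zero (1 + j4·0.0125) = 1 + j0.05 → |·| ≈ 1.0012, ∠ ≈ 2.86°
pole (1 + j4·0.25) = 1 + j1 → |·| ≈ 1.4142, ∠ ≈ 45.00°
pole (1 + j4·0.04) = 1 + j0.16 → |·| ≈ 1.0127, ∠ ≈ 9.09°
pole (1 + j4·0.01) = 1 + j0.04 → |·| ≈ 1.0008, ∠ ≈ 2.29°
|L| = 0.04 · 4.1231 · 1.0012 / (1.4142 · 1.0127 · 1.0008) ≈ 0.1152
Gain = 20 log₁₀(0.1152) ≈ -18.77 dB

-18.8 dB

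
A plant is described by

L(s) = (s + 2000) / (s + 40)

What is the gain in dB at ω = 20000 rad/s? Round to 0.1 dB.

At s = jω = j20000:
zero (s+2000): 2000 + j20000 → |·| = √(2000²+20000²) = √404000000 ≈ 20100, ∠ = arctan(20000/2000) ≈ 84.29°
pole (s+40): 40 + j20000 → |·| = √(40²+20000²) = √400001600 ≈ 20000, ∠ = arctan(20000/40) ≈ 89.89°
|L| = 1 · 20100 / 20000 ≈ 1.005
Gain = 20 log₁₀(1.005) ≈ 0.04 dB

0.0 dB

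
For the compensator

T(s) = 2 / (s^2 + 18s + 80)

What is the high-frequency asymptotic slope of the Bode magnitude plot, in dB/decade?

Each pole contributes −20 dB/decade at high frequency; each zero contributes +20 dB/decade.
Net: 0 zero(s) − 2 pole(s) → -40 dB/decade.

-40 dB/decade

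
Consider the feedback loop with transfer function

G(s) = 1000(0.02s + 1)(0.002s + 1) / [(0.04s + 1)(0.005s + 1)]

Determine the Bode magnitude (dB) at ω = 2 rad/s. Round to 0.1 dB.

At ω = 2 rad/s:
zero (1 + j2·0.02) = 1 + j0.04 → |·| ≈ 1.0008, ∠ ≈ 2.29°
zero (1 + j2·0.002) = 1 + j0.004 → |·| ≈ 1, ∠ ≈ 0.23°
pole (1 + j2·0.04) = 1 + j0.08 → |·| ≈ 1.0032, ∠ ≈ 4.57°
pole (1 + j2·0.005) = 1 + j0.01 → |·| ≈ 1, ∠ ≈ 0.57°
|G| = 1000 · 1.0008 · 1 / (1.0032 · 1) ≈ 997.61
Gain = 20 log₁₀(997.61) ≈ 59.98 dB

60.0 dB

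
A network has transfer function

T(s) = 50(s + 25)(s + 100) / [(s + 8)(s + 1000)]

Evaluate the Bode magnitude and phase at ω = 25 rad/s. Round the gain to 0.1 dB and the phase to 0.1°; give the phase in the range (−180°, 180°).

At s = jω = j25:
zero (s+25): 25 + j25 → |·| = √(25²+25²) = √1250 ≈ 35.355, ∠ = arctan(25/25) ≈ 45.00°
zero (s+100): 100 + j25 → |·| = √(100²+25²) = √10625 ≈ 103.08, ∠ = arctan(25/100) ≈ 14.04°
pole (s+8): 8 + j25 → |·| = √(8²+25²) = √689 ≈ 26.249, ∠ = arctan(25/8) ≈ 72.26°
pole (s+1000): 1000 + j25 → |·| = √(1000²+25²) = √1000625 ≈ 1000.3, ∠ = arctan(25/1000) ≈ 1.43°
|T| = 50 · 3644.4 / 26257 ≈ 6.9399
Gain = 20 log₁₀(6.9399) ≈ 16.83 dB
∠T = 59.04° − 73.69° = -14.65°

16.8 dB, -14.7°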